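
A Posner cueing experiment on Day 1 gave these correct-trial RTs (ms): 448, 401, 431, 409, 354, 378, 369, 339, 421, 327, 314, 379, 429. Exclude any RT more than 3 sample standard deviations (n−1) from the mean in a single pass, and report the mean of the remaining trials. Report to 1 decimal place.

n = 13, ΣRT = 4999, M = 384.538
Σ(x−M)² = 21969.23; s = √(21969.23/12) = 42.787
Cutoffs: 384.538 ± 3·42.787 → [256.2, 512.9]
No RTs fall outside the cutoffs; all 13 retained. Mean = 4999/13 = 384.538

384.5 ms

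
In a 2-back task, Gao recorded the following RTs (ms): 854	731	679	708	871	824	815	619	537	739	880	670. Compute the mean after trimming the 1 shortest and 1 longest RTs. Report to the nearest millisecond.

751 ms

Sorted: 537, 619, 670, 679, 708, 731, 739, 815, 824, 854, 871, 880
Drop lowest 1 (537) and highest 1 (880)
Remaining (n=10): Σ = 7510, mean = 7510/10 = 751.000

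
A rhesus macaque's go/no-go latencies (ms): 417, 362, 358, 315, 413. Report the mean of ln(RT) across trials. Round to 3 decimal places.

ln(RT): 6.0331, 5.8916, 5.8805, 5.7526, 6.0234
Σ ln(RT) = 29.5813
Mean = 29.5813/5 = 5.91626

5.916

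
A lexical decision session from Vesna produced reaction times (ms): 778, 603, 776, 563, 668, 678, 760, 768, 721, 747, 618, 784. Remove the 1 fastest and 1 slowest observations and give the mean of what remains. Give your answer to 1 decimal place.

Sorted: 563, 603, 618, 668, 678, 721, 747, 760, 768, 776, 778, 784
Drop lowest 1 (563) and highest 1 (784)
Remaining (n=10): Σ = 7117, mean = 7117/10 = 711.700

711.7 ms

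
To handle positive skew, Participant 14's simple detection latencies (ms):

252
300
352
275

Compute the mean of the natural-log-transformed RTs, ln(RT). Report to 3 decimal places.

5.678

ln(RT): 5.5294, 5.7038, 5.8636, 5.6168
Σ ln(RT) = 22.7136
Mean = 22.7136/4 = 5.67840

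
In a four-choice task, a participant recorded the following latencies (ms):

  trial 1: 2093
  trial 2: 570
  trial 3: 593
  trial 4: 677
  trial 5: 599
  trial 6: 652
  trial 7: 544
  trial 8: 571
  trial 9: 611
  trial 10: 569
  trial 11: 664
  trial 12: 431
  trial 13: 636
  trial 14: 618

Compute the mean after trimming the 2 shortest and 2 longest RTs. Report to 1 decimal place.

608.3 ms

Sorted: 431, 544, 569, 570, 571, 593, 599, 611, 618, 636, 652, 664, 677, 2093
Drop lowest 2 (431, 544) and highest 2 (677, 2093)
Remaining (n=10): Σ = 6083, mean = 6083/10 = 608.300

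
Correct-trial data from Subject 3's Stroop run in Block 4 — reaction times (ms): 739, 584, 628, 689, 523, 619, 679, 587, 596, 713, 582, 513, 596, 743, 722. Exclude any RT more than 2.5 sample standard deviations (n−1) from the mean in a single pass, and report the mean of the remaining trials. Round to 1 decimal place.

n = 15, ΣRT = 9513, M = 634.200
Σ(x−M)² = 79464.40; s = √(79464.40/14) = 75.339
Cutoffs: 634.200 ± 2.5·75.339 → [445.9, 822.5]
No RTs fall outside the cutoffs; all 15 retained. Mean = 9513/15 = 634.200

634.2 ms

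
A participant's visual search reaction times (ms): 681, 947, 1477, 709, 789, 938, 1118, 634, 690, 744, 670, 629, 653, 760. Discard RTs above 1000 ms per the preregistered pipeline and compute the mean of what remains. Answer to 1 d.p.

Excluded: 1118, 1477
Retained (n=12): Σ = 8844
Mean = 8844/12 = 737.0000

737.0 ms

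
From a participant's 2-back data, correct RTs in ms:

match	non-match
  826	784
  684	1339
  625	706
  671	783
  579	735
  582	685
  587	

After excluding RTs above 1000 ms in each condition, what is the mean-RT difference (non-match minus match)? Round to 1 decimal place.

non-match: exclude 1339
M(match) = 4554/7 = 650.571
M(non-match) = 3693/5 = 738.600
Difference = 738.600 − 650.571 = 88.029 ms

88.0 ms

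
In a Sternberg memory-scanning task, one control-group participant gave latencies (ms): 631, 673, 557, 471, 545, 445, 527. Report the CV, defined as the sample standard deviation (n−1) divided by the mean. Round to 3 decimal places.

n = 7, Σ = 3849, M = 549.8571
Σ(x−M)² = 39558.857; s = √(39558.857/6) = 81.1982
CV = 81.1982 / 549.8571 = 0.14767

0.148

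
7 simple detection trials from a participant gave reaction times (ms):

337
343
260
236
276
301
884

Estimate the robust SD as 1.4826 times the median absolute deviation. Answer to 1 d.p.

Sorted: 236, 260, 276, 301, 337, 343, 884 → median = 301
|x − 301| sorted: 0, 25, 36, 41, 42, 65, 583 → MAD = 41
Robust SD ≈ 1.4826 × 41 = 60.787

60.8 ms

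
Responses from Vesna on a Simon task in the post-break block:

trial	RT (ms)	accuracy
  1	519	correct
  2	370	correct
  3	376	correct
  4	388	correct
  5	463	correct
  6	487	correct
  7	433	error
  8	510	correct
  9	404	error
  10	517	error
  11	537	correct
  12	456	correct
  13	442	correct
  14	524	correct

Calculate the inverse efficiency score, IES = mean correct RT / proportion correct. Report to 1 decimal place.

Correct trials (n=11): 519, 370, 376, 388, 463, 487, 510, 537, 456, 442, 524
Mean correct RT = 5072/11 = 461.0909 ms
Proportion correct = 11/14
IES = 461.0909 / (11/14) = 586.843 ms

586.8 ms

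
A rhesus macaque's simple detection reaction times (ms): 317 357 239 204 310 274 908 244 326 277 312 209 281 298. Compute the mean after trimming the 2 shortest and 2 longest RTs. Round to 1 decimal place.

287.8 ms

Sorted: 204, 209, 239, 244, 274, 277, 281, 298, 310, 312, 317, 326, 357, 908
Drop lowest 2 (204, 209) and highest 2 (357, 908)
Remaining (n=10): Σ = 2878, mean = 2878/10 = 287.800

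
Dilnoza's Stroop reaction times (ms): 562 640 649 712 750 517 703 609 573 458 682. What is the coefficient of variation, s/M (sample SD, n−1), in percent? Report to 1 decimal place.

14.3%

n = 11, Σ = 6855, M = 623.1818
Σ(x−M)² = 79773.636; s = √(79773.636/10) = 89.3161
CV = 89.3161 / 623.1818 = 0.14332 = 14.332%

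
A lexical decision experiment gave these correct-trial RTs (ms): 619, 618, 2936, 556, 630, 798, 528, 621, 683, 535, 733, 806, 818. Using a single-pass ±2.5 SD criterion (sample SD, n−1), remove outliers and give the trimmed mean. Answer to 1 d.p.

662.1 ms

n = 13, ΣRT = 10881, M = 837.000
Σ(x−M)² = 4893812.00; s = √(4893812.00/12) = 638.606
Cutoffs: 837.000 ± 2.5·638.606 → [-759.5, 2433.5]
Outside: 2936 → excluded.
Retained (n=12): Σ = 7945, mean = 7945/12 = 662.083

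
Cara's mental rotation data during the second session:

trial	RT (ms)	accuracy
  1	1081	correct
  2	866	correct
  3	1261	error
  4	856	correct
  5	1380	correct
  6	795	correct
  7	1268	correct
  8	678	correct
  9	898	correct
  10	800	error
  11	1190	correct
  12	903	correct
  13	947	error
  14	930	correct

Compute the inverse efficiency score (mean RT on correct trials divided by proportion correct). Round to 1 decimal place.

Correct trials (n=11): 1081, 866, 856, 1380, 795, 1268, 678, 898, 1190, 903, 930
Mean correct RT = 10845/11 = 985.9091 ms
Proportion correct = 11/14
IES = 985.9091 / (11/14) = 1254.793 ms

1254.8 ms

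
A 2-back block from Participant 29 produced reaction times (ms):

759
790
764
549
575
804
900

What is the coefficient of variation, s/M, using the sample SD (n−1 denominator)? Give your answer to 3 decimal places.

0.173

n = 7, Σ = 5141, M = 734.4286
Σ(x−M)² = 96621.714; s = √(96621.714/6) = 126.9000
CV = 126.9000 / 734.4286 = 0.17279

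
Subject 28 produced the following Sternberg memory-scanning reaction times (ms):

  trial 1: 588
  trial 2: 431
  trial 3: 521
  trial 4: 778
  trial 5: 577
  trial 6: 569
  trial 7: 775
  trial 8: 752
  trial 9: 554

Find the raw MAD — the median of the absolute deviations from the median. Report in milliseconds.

Sorted: 431, 521, 554, 569, 577, 588, 752, 775, 778 → median = 577
|x − 577|: 11, 146, 56, 201, 0, 8, 198, 175, 23
Sorted deviations: 0, 8, 11, 23, 56, 146, 175, 198, 201 → MAD = 56

56 ms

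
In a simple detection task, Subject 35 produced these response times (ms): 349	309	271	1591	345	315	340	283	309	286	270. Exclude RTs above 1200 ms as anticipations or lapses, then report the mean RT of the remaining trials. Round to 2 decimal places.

307.70 ms

Excluded: 1591
Retained (n=10): Σ = 3077
Mean = 3077/10 = 307.7000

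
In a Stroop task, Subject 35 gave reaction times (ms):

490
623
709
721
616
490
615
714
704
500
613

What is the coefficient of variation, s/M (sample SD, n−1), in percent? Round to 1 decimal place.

n = 11, Σ = 6795, M = 617.7273
Σ(x−M)² = 82256.182; s = √(82256.182/10) = 90.6952
CV = 90.6952 / 617.7273 = 0.14682 = 14.682%

14.7%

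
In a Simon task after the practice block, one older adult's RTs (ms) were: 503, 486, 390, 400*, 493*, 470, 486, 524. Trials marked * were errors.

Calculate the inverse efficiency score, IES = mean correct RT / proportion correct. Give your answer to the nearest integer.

635 ms

Correct trials (n=6): 503, 486, 390, 470, 486, 524
Mean correct RT = 2859/6 = 476.5000 ms
Proportion correct = 6/8
IES = 476.5000 / (6/8) = 635.333 ms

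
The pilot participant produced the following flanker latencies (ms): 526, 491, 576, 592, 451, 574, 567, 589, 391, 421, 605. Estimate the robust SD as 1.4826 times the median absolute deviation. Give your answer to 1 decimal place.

Sorted: 391, 421, 451, 491, 526, 567, 574, 576, 589, 592, 605 → median = 567
|x − 567| sorted: 0, 7, 9, 22, 25, 38, 41, 76, 116, 146, 176 → MAD = 38
Robust SD ≈ 1.4826 × 38 = 56.339

56.3 ms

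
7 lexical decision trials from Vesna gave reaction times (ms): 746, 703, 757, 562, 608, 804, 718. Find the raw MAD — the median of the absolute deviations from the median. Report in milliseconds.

39 ms

Sorted: 562, 608, 703, 718, 746, 757, 804 → median = 718
|x − 718|: 28, 15, 39, 156, 110, 86, 0
Sorted deviations: 0, 15, 28, 39, 86, 110, 156 → MAD = 39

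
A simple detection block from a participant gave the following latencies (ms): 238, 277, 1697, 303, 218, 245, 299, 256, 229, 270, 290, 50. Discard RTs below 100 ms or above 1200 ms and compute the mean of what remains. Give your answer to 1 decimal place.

Excluded: 50, 1697
Retained (n=10): Σ = 2625
Mean = 2625/10 = 262.5000

262.5 ms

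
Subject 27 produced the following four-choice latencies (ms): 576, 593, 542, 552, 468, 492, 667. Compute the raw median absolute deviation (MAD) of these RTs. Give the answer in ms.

Sorted: 468, 492, 542, 552, 576, 593, 667 → median = 552
|x − 552|: 24, 41, 10, 0, 84, 60, 115
Sorted deviations: 0, 10, 24, 41, 60, 84, 115 → MAD = 41

41 ms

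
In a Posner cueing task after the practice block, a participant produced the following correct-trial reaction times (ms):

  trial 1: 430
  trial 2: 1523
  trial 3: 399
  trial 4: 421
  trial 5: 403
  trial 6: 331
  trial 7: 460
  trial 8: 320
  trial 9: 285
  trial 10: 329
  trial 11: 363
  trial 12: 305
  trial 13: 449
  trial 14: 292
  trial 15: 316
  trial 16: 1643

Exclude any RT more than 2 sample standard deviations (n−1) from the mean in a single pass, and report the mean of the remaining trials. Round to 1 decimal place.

n = 16, ΣRT = 8269, M = 516.812
Σ(x−M)² = 2653748.44; s = √(2653748.44/15) = 420.615
Cutoffs: 516.812 ± 2·420.615 → [-324.4, 1358.0]
Outside: 1523, 1643 → excluded.
Retained (n=14): Σ = 5103, mean = 5103/14 = 364.500

364.5 ms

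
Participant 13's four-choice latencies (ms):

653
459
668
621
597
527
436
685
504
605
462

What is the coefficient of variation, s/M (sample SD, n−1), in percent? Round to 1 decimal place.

n = 11, Σ = 6217, M = 565.1818
Σ(x−M)² = 82163.636; s = √(82163.636/10) = 90.6442
CV = 90.6442 / 565.1818 = 0.16038 = 16.038%

16.0%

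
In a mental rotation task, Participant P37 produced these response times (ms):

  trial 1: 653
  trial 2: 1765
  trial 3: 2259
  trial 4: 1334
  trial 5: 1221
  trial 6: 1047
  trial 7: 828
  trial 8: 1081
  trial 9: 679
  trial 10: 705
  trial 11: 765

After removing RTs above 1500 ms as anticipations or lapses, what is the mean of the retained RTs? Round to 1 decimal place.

923.7 ms

Excluded: 1765, 2259
Retained (n=9): Σ = 8313
Mean = 8313/9 = 923.6667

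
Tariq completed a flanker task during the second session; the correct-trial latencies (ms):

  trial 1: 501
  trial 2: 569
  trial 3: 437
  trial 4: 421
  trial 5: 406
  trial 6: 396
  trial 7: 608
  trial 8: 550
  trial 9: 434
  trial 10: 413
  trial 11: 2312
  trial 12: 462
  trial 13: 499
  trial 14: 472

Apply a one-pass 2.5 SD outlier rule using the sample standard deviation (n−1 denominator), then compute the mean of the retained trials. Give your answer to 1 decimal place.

474.5 ms

n = 14, ΣRT = 8480, M = 605.714
Σ(x−M)² = 3189828.86; s = √(3189828.86/13) = 495.350
Cutoffs: 605.714 ± 2.5·495.350 → [-632.7, 1844.1]
Outside: 2312 → excluded.
Retained (n=13): Σ = 6168, mean = 6168/13 = 474.462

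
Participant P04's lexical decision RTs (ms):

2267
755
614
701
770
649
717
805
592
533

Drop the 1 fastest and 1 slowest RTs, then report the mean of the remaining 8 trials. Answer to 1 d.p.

700.4 ms

Sorted: 533, 592, 614, 649, 701, 717, 755, 770, 805, 2267
Drop lowest 1 (533) and highest 1 (2267)
Remaining (n=8): Σ = 5603, mean = 5603/8 = 700.375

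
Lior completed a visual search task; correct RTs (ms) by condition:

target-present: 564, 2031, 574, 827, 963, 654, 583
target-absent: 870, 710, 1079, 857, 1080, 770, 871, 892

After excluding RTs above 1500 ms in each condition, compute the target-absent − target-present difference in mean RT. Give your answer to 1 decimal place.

target-present: exclude 2031
M(target-present) = 4165/6 = 694.167
M(target-absent) = 7129/8 = 891.125
Difference = 891.125 − 694.167 = 196.958 ms

197.0 ms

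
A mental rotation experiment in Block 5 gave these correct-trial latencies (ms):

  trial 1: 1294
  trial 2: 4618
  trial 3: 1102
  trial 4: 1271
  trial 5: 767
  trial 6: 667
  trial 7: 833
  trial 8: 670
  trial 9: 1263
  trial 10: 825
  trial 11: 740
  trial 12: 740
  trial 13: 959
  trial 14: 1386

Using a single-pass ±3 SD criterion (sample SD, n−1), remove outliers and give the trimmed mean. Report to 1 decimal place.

962.8 ms

n = 14, ΣRT = 17135, M = 1223.929
Σ(x−M)² = 13245826.93; s = √(13245826.93/13) = 1009.411
Cutoffs: 1223.929 ± 3·1009.411 → [-1804.3, 4252.2]
Outside: 4618 → excluded.
Retained (n=13): Σ = 12517, mean = 12517/13 = 962.846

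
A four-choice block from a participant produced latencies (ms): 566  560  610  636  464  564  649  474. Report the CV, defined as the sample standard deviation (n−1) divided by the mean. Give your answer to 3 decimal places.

n = 8, Σ = 4523, M = 565.3750
Σ(x−M)² = 32629.875; s = √(32629.875/7) = 68.2745
CV = 68.2745 / 565.3750 = 0.12076

0.121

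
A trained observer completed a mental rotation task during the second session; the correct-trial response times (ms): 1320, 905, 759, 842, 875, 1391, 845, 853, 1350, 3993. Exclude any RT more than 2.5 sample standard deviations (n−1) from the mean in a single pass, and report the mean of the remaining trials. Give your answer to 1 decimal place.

n = 10, ΣRT = 13133, M = 1313.300
Σ(x−M)² = 8507590.10; s = √(8507590.10/9) = 972.259
Cutoffs: 1313.300 ± 2.5·972.259 → [-1117.3, 3743.9]
Outside: 3993 → excluded.
Retained (n=9): Σ = 9140, mean = 9140/9 = 1015.556

1015.6 ms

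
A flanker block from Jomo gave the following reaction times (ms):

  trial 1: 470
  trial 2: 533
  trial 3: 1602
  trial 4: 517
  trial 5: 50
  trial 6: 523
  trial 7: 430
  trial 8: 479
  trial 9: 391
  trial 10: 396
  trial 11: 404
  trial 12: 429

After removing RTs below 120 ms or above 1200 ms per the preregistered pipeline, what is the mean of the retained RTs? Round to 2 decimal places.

Excluded: 50, 1602
Retained (n=10): Σ = 4572
Mean = 4572/10 = 457.2000

457.20 ms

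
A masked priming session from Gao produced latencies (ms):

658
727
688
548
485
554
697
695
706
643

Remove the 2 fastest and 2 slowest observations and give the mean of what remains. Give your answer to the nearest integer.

Sorted: 485, 548, 554, 643, 658, 688, 695, 697, 706, 727
Drop lowest 2 (485, 548) and highest 2 (706, 727)
Remaining (n=6): Σ = 3935, mean = 3935/6 = 655.833

656 ms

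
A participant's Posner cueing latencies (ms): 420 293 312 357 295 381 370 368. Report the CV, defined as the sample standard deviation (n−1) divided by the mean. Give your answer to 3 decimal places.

n = 8, Σ = 2796, M = 349.5000
Σ(x−M)² = 14350.000; s = √(14350.000/7) = 45.2769
CV = 45.2769 / 349.5000 = 0.12955

0.130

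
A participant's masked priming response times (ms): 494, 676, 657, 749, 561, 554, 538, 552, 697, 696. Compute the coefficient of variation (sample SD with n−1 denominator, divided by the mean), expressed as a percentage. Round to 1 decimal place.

n = 10, Σ = 6174, M = 617.4000
Σ(x−M)² = 67844.400; s = √(67844.400/9) = 86.8232
CV = 86.8232 / 617.4000 = 0.14063 = 14.063%

14.1%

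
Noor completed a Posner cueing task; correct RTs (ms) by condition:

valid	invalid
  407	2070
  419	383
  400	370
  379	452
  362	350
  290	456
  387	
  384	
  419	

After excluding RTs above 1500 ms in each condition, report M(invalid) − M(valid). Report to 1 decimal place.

invalid: exclude 2070
M(valid) = 3447/9 = 383.000
M(invalid) = 2011/5 = 402.200
Difference = 402.200 − 383.000 = 19.200 ms

19.2 ms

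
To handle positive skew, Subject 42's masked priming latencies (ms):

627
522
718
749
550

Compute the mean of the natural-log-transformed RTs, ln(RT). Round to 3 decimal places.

ln(RT): 6.4409, 6.2577, 6.5765, 6.6187, 6.3099
Σ ln(RT) = 32.2037
Mean = 32.2037/5 = 6.44075

6.441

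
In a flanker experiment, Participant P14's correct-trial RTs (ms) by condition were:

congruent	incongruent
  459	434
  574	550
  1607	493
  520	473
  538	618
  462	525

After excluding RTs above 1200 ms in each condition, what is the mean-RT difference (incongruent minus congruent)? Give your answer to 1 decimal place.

4.9 ms

congruent: exclude 1607
M(congruent) = 2553/5 = 510.600
M(incongruent) = 3093/6 = 515.500
Difference = 515.500 − 510.600 = 4.900 ms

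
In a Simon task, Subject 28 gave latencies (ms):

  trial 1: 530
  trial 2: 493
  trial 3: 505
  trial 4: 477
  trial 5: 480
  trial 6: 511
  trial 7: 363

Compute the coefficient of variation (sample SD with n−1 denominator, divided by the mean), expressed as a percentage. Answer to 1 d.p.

n = 7, Σ = 3359, M = 479.8571
Σ(x−M)² = 17952.857; s = √(17952.857/6) = 54.7005
CV = 54.7005 / 479.8571 = 0.11399 = 11.399%

11.4%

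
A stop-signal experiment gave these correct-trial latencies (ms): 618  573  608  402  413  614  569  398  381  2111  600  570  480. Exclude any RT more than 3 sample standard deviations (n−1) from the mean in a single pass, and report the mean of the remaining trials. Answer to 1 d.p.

n = 13, ΣRT = 8337, M = 641.308
Σ(x−M)² = 2441450.77; s = √(2441450.77/12) = 451.059
Cutoffs: 641.308 ± 3·451.059 → [-711.9, 1994.5]
Outside: 2111 → excluded.
Retained (n=12): Σ = 6226, mean = 6226/12 = 518.833

518.8 ms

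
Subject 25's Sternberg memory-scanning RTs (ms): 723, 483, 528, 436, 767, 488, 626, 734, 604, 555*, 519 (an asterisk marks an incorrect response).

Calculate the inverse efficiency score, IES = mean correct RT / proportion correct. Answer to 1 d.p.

Correct trials (n=10): 723, 483, 528, 436, 767, 488, 626, 734, 604, 519
Mean correct RT = 5908/10 = 590.8000 ms
Proportion correct = 10/11
IES = 590.8000 / (10/11) = 649.880 ms

649.9 ms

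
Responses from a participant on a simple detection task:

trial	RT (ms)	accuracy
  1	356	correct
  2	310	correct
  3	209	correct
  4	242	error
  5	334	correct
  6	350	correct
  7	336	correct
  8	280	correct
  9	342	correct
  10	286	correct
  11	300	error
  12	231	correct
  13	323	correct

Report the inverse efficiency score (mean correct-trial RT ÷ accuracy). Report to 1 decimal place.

Correct trials (n=11): 356, 310, 209, 334, 350, 336, 280, 342, 286, 231, 323
Mean correct RT = 3357/11 = 305.1818 ms
Proportion correct = 11/13
IES = 305.1818 / (11/13) = 360.669 ms

360.7 ms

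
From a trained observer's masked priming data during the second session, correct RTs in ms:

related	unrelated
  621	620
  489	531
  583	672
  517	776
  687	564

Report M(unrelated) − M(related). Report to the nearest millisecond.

53 ms

M(related) = 2897/5 = 579.400
M(unrelated) = 3163/5 = 632.600
Difference = 632.600 − 579.400 = 53.200 ms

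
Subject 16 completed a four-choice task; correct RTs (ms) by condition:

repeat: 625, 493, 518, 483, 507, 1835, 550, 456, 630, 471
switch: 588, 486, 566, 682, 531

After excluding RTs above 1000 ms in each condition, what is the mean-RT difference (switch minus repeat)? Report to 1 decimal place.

44.7 ms

repeat: exclude 1835
M(repeat) = 4733/9 = 525.889
M(switch) = 2853/5 = 570.600
Difference = 570.600 − 525.889 = 44.711 ms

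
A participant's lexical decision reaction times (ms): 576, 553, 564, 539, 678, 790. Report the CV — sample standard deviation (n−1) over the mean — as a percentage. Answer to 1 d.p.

15.9%

n = 6, Σ = 3700, M = 616.6667
Σ(x−M)² = 48319.333; s = √(48319.333/5) = 98.3050
CV = 98.3050 / 616.6667 = 0.15941 = 15.941%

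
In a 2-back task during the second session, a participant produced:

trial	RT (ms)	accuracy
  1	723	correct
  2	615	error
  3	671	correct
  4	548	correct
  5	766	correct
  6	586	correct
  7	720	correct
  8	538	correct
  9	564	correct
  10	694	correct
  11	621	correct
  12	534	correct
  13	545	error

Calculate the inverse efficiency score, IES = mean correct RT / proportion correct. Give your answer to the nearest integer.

748 ms

Correct trials (n=11): 723, 671, 548, 766, 586, 720, 538, 564, 694, 621, 534
Mean correct RT = 6965/11 = 633.1818 ms
Proportion correct = 11/13
IES = 633.1818 / (11/13) = 748.306 ms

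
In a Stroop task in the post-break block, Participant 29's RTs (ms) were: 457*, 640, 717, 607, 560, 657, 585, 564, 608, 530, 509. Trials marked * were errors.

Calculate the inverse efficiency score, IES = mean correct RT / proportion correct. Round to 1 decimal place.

Correct trials (n=10): 640, 717, 607, 560, 657, 585, 564, 608, 530, 509
Mean correct RT = 5977/10 = 597.7000 ms
Proportion correct = 10/11
IES = 597.7000 / (10/11) = 657.470 ms

657.5 ms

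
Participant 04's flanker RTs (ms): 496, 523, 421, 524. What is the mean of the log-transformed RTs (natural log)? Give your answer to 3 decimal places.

ln(RT): 6.2066, 6.2596, 6.0426, 6.2615
Σ ln(RT) = 24.7703
Mean = 24.7703/4 = 6.19257

6.193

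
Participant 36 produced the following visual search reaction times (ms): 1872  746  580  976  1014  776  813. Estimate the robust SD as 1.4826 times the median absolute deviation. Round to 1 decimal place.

241.7 ms

Sorted: 580, 746, 776, 813, 976, 1014, 1872 → median = 813
|x − 813| sorted: 0, 37, 67, 163, 201, 233, 1059 → MAD = 163
Robust SD ≈ 1.4826 × 163 = 241.664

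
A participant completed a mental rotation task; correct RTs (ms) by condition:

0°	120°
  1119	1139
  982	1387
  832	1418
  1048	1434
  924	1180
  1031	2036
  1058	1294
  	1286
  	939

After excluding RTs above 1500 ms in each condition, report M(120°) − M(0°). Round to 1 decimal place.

260.5 ms

120°: exclude 2036
M(0°) = 6994/7 = 999.143
M(120°) = 10077/8 = 1259.625
Difference = 1259.625 − 999.143 = 260.482 ms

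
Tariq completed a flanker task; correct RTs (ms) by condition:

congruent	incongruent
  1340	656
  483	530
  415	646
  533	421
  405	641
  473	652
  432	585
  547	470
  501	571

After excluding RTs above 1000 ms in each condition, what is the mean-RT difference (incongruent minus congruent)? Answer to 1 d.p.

101.0 ms

congruent: exclude 1340
M(congruent) = 3789/8 = 473.625
M(incongruent) = 5172/9 = 574.667
Difference = 574.667 − 473.625 = 101.042 ms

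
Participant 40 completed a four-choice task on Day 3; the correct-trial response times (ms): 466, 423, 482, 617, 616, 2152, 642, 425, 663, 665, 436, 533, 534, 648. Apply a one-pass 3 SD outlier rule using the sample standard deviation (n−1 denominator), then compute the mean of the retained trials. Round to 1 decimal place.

550.0 ms

n = 14, ΣRT = 9302, M = 664.429
Σ(x−M)² = 2492971.43; s = √(2492971.43/13) = 437.912
Cutoffs: 664.429 ± 3·437.912 → [-649.3, 1978.2]
Outside: 2152 → excluded.
Retained (n=13): Σ = 7150, mean = 7150/13 = 550.000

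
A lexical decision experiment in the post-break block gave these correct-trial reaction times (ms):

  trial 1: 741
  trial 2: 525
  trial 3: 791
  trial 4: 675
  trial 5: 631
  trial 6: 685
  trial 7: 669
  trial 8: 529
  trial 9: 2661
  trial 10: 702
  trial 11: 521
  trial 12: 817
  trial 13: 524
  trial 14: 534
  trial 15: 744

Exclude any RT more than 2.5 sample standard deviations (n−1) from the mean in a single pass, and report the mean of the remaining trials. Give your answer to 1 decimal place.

649.1 ms

n = 15, ΣRT = 11749, M = 783.267
Σ(x−M)² = 3924122.93; s = √(3924122.93/14) = 529.428
Cutoffs: 783.267 ± 2.5·529.428 → [-540.3, 2106.8]
Outside: 2661 → excluded.
Retained (n=14): Σ = 9088, mean = 9088/14 = 649.143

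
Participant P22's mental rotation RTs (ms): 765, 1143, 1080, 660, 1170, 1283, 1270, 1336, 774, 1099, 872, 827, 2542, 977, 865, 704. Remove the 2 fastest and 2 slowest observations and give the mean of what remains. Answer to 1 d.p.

Sorted: 660, 704, 765, 774, 827, 865, 872, 977, 1080, 1099, 1143, 1170, 1270, 1283, 1336, 2542
Drop lowest 2 (660, 704) and highest 2 (1336, 2542)
Remaining (n=12): Σ = 12125, mean = 12125/12 = 1010.417

1010.4 ms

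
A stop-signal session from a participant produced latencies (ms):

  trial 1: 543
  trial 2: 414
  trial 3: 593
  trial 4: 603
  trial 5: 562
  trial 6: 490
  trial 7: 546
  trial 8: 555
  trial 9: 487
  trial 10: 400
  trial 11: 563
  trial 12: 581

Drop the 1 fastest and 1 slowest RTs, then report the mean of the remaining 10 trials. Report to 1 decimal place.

533.4 ms

Sorted: 400, 414, 487, 490, 543, 546, 555, 562, 563, 581, 593, 603
Drop lowest 1 (400) and highest 1 (603)
Remaining (n=10): Σ = 5334, mean = 5334/10 = 533.400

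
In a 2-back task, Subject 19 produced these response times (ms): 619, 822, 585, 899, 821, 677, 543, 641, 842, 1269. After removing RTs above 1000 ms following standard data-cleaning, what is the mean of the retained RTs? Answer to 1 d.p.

Excluded: 1269
Retained (n=9): Σ = 6449
Mean = 6449/9 = 716.5556

716.6 ms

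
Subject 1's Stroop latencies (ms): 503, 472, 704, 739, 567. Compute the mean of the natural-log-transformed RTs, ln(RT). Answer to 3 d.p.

ln(RT): 6.2206, 6.1570, 6.5568, 6.6053, 6.3404
Σ ln(RT) = 31.8800
Mean = 31.8800/5 = 6.37600

6.376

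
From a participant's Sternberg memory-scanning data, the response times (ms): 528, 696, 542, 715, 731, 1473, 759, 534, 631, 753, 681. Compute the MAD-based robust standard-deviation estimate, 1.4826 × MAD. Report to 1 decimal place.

Sorted: 528, 534, 542, 631, 681, 696, 715, 731, 753, 759, 1473 → median = 696
|x − 696| sorted: 0, 15, 19, 35, 57, 63, 65, 154, 162, 168, 777 → MAD = 63
Robust SD ≈ 1.4826 × 63 = 93.404

93.4 ms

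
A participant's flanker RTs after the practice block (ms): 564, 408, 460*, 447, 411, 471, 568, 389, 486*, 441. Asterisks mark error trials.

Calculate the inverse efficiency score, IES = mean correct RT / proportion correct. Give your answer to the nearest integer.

578 ms

Correct trials (n=8): 564, 408, 447, 411, 471, 568, 389, 441
Mean correct RT = 3699/8 = 462.3750 ms
Proportion correct = 8/10
IES = 462.3750 / (8/10) = 577.969 ms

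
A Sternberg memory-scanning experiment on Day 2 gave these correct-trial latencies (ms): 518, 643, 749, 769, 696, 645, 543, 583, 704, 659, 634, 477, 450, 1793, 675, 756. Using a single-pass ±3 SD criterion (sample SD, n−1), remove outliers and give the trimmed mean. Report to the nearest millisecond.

633 ms

n = 16, ΣRT = 11294, M = 705.875
Σ(x−M)² = 1401053.75; s = √(1401053.75/15) = 305.620
Cutoffs: 705.875 ± 3·305.620 → [-211.0, 1622.7]
Outside: 1793 → excluded.
Retained (n=15): Σ = 9501, mean = 9501/15 = 633.400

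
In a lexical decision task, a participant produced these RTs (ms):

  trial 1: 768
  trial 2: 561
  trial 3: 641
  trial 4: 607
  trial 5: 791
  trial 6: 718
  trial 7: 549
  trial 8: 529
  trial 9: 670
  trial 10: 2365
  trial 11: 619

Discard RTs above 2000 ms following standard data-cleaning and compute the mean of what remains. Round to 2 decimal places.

645.30 ms

Excluded: 2365
Retained (n=10): Σ = 6453
Mean = 6453/10 = 645.3000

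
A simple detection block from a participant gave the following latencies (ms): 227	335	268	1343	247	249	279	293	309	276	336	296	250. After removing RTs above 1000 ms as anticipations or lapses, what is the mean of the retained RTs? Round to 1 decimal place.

Excluded: 1343
Retained (n=12): Σ = 3365
Mean = 3365/12 = 280.4167

280.4 ms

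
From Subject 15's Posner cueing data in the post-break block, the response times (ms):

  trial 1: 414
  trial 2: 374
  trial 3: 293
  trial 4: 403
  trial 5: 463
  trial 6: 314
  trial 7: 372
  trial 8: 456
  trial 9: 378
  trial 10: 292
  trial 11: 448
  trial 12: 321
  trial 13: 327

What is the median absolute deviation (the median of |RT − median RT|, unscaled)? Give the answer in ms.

Sorted: 292, 293, 314, 321, 327, 372, 374, 378, 403, 414, 448, 456, 463 → median = 374
|x − 374|: 40, 0, 81, 29, 89, 60, 2, 82, 4, 82, 74, 53, 47
Sorted deviations: 0, 2, 4, 29, 40, 47, 53, 60, 74, 81, 82, 82, 89 → MAD = 53

53 ms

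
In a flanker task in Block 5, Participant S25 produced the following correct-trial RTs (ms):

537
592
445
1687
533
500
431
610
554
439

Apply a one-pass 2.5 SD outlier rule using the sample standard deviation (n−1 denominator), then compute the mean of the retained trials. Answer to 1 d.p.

515.7 ms

n = 10, ΣRT = 6328, M = 632.800
Σ(x−M)² = 1270055.60; s = √(1270055.60/9) = 375.656
Cutoffs: 632.800 ± 2.5·375.656 → [-306.3, 1571.9]
Outside: 1687 → excluded.
Retained (n=9): Σ = 4641, mean = 4641/9 = 515.667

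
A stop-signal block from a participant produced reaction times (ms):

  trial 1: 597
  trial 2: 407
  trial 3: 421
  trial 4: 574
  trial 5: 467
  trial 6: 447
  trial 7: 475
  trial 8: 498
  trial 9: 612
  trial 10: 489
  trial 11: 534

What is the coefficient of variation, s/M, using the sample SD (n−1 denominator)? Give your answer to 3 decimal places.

n = 11, Σ = 5521, M = 501.9091
Σ(x−M)² = 48082.909; s = √(48082.909/10) = 69.3418
CV = 69.3418 / 501.9091 = 0.13816

0.138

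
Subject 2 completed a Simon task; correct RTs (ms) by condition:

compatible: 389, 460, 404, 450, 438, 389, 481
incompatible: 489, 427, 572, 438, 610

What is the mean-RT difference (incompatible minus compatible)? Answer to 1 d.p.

M(compatible) = 3011/7 = 430.143
M(incompatible) = 2536/5 = 507.200
Difference = 507.200 − 430.143 = 77.057 ms

77.1 ms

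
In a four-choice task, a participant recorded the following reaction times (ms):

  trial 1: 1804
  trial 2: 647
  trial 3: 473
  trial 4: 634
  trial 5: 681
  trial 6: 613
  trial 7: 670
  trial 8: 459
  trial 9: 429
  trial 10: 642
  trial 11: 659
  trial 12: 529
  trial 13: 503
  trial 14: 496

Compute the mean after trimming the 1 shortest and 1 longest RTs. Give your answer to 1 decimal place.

Sorted: 429, 459, 473, 496, 503, 529, 613, 634, 642, 647, 659, 670, 681, 1804
Drop lowest 1 (429) and highest 1 (1804)
Remaining (n=12): Σ = 7006, mean = 7006/12 = 583.833

583.8 ms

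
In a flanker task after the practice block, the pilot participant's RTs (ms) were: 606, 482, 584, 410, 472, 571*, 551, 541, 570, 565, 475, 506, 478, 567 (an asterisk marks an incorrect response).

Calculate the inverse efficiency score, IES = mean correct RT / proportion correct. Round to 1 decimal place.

Correct trials (n=13): 606, 482, 584, 410, 472, 551, 541, 570, 565, 475, 506, 478, 567
Mean correct RT = 6807/13 = 523.6154 ms
Proportion correct = 13/14
IES = 523.6154 / (13/14) = 563.893 ms

563.9 ms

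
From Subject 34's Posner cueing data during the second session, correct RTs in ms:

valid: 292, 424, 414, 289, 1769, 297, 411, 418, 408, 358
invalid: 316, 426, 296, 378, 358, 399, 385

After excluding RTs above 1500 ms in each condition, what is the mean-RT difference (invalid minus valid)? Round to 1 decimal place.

valid: exclude 1769
M(valid) = 3311/9 = 367.889
M(invalid) = 2558/7 = 365.429
Difference = 365.429 − 367.889 = -2.460 ms

-2.5 ms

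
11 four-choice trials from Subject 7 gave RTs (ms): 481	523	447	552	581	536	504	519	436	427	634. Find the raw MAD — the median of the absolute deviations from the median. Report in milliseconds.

38 ms

Sorted: 427, 436, 447, 481, 504, 519, 523, 536, 552, 581, 634 → median = 519
|x − 519|: 38, 4, 72, 33, 62, 17, 15, 0, 83, 92, 115
Sorted deviations: 0, 4, 15, 17, 33, 38, 62, 72, 83, 92, 115 → MAD = 38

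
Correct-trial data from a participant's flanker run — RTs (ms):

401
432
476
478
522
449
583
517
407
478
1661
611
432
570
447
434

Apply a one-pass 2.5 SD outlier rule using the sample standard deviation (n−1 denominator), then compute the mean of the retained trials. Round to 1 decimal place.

n = 16, ΣRT = 8898, M = 556.125
Σ(x−M)² = 1361411.75; s = √(1361411.75/15) = 301.265
Cutoffs: 556.125 ± 2.5·301.265 → [-197.0, 1309.3]
Outside: 1661 → excluded.
Retained (n=15): Σ = 7237, mean = 7237/15 = 482.467

482.5 ms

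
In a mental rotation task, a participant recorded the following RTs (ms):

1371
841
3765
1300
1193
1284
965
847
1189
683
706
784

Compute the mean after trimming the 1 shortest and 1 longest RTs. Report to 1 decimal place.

1048.0 ms

Sorted: 683, 706, 784, 841, 847, 965, 1189, 1193, 1284, 1300, 1371, 3765
Drop lowest 1 (683) and highest 1 (3765)
Remaining (n=10): Σ = 10480, mean = 10480/10 = 1048.000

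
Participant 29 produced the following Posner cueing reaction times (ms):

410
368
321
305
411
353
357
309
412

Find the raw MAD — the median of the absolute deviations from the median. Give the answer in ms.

Sorted: 305, 309, 321, 353, 357, 368, 410, 411, 412 → median = 357
|x − 357|: 53, 11, 36, 52, 54, 4, 0, 48, 55
Sorted deviations: 0, 4, 11, 36, 48, 52, 53, 54, 55 → MAD = 48

48 ms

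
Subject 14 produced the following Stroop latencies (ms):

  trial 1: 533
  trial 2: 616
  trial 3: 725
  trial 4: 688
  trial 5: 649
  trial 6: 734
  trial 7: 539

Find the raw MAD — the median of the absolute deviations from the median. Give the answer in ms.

Sorted: 533, 539, 616, 649, 688, 725, 734 → median = 649
|x − 649|: 116, 33, 76, 39, 0, 85, 110
Sorted deviations: 0, 33, 39, 76, 85, 110, 116 → MAD = 76

76 ms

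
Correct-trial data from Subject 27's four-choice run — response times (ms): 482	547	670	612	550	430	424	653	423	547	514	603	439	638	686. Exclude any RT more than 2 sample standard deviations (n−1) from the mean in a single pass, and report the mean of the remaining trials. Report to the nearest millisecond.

548 ms

n = 15, ΣRT = 8218, M = 547.867
Σ(x−M)² = 122497.73; s = √(122497.73/14) = 93.541
Cutoffs: 547.867 ± 2·93.541 → [360.8, 734.9]
No RTs fall outside the cutoffs; all 15 retained. Mean = 8218/15 = 547.867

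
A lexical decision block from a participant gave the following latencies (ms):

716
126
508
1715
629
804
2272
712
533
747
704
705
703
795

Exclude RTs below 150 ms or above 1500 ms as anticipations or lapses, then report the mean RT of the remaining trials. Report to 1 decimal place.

686.9 ms

Excluded: 126, 1715, 2272
Retained (n=11): Σ = 7556
Mean = 7556/11 = 686.9091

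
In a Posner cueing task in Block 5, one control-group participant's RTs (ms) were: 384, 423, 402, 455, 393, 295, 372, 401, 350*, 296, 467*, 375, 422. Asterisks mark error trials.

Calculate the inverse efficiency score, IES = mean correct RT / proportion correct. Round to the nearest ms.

453 ms

Correct trials (n=11): 384, 423, 402, 455, 393, 295, 372, 401, 296, 375, 422
Mean correct RT = 4218/11 = 383.4545 ms
Proportion correct = 11/13
IES = 383.4545 / (11/13) = 453.174 ms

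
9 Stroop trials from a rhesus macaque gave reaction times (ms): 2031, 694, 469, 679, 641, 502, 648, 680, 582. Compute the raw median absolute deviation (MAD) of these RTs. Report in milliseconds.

Sorted: 469, 502, 582, 641, 648, 679, 680, 694, 2031 → median = 648
|x − 648|: 1383, 46, 179, 31, 7, 146, 0, 32, 66
Sorted deviations: 0, 7, 31, 32, 46, 66, 146, 179, 1383 → MAD = 46

46 ms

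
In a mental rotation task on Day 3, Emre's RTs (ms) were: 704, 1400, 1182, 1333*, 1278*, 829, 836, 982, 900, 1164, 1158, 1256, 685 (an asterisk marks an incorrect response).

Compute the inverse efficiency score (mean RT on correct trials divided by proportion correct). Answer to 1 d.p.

1192.1 ms

Correct trials (n=11): 704, 1400, 1182, 829, 836, 982, 900, 1164, 1158, 1256, 685
Mean correct RT = 11096/11 = 1008.7273 ms
Proportion correct = 11/13
IES = 1008.7273 / (11/13) = 1192.132 ms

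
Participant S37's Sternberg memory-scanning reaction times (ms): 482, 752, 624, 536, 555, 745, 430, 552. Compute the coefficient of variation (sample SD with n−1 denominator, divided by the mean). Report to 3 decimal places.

0.198

n = 8, Σ = 4676, M = 584.5000
Σ(x−M)² = 94032.000; s = √(94032.000/7) = 115.9014
CV = 115.9014 / 584.5000 = 0.19829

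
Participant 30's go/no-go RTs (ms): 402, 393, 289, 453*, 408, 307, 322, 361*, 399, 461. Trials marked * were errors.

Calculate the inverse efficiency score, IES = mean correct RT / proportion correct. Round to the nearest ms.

Correct trials (n=8): 402, 393, 289, 408, 307, 322, 399, 461
Mean correct RT = 2981/8 = 372.6250 ms
Proportion correct = 8/10
IES = 372.6250 / (8/10) = 465.781 ms

466 ms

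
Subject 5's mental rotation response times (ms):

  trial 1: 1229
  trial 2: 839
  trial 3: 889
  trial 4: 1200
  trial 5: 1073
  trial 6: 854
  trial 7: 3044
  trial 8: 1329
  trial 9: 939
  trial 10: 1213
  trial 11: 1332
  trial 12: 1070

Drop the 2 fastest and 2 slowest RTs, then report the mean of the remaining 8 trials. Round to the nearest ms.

1118 ms

Sorted: 839, 854, 889, 939, 1070, 1073, 1200, 1213, 1229, 1329, 1332, 3044
Drop lowest 2 (839, 854) and highest 2 (1332, 3044)
Remaining (n=8): Σ = 8942, mean = 8942/8 = 1117.750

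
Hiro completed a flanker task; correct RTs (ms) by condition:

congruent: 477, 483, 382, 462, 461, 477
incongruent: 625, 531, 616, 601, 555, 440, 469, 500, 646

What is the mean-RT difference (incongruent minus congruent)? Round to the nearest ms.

M(congruent) = 2742/6 = 457.000
M(incongruent) = 4983/9 = 553.667
Difference = 553.667 − 457.000 = 96.667 ms

97 ms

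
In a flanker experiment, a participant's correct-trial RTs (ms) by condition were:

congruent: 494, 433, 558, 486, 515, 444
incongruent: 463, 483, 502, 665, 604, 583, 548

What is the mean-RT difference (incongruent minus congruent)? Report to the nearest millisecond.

61 ms

M(congruent) = 2930/6 = 488.333
M(incongruent) = 3848/7 = 549.714
Difference = 549.714 − 488.333 = 61.381 ms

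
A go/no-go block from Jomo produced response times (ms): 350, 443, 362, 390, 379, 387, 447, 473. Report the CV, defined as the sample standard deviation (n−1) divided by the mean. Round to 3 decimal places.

0.110

n = 8, Σ = 3231, M = 403.8750
Σ(x−M)² = 13920.875; s = √(13920.875/7) = 44.5948
CV = 44.5948 / 403.8750 = 0.11042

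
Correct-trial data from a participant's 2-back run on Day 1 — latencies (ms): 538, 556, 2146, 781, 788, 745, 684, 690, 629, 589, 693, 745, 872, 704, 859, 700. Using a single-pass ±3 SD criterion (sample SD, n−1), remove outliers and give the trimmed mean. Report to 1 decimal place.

n = 16, ΣRT = 12719, M = 794.938
Σ(x−M)² = 2084688.94; s = √(2084688.94/15) = 372.799
Cutoffs: 794.938 ± 3·372.799 → [-323.5, 1913.3]
Outside: 2146 → excluded.
Retained (n=15): Σ = 10573, mean = 10573/15 = 704.867

704.9 ms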